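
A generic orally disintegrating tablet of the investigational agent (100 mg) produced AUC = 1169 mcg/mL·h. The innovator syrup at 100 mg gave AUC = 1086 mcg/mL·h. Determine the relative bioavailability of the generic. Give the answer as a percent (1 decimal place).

F_rel = (AUC_test/D_test) / (AUC_ref/D_ref)
      = (1169/100) / (1086/100)
      = 11.69 / 10.86 = 1.0764 = 107.64%

F_rel = 107.6%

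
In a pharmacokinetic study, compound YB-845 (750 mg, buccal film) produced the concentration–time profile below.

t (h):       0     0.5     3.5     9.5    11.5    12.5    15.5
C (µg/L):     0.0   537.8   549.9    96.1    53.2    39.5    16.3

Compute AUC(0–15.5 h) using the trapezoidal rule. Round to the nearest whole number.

AUC = 3983 µg/L·h

Trapezoidal AUC_0→15.5:
  [0→0.5]: (0.0+537.8)/2 × 0.5 = 134.45
  [0.5→3.5]: (537.8+549.9)/2 × 3 = 1631.55
  [3.5→9.5]: (549.9+96.1)/2 × 6 = 1938.0
  [9.5→11.5]: (96.1+53.2)/2 × 2 = 149.3
  [11.5→12.5]: (53.2+39.5)/2 × 1 = 46.35
  [12.5→15.5]: (39.5+16.3)/2 × 3 = 83.7
  Sum = 3983.35 µg/L·h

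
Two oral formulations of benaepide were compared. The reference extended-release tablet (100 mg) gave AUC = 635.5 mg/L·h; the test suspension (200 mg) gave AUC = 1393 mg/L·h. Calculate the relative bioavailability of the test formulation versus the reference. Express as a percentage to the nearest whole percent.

F_rel = (AUC_test/D_test) / (AUC_ref/D_ref)
      = (1393/200) / (635.5/100)
      = 6.965 / 6.355 = 1.0960 = 109.60%

F_rel = 110%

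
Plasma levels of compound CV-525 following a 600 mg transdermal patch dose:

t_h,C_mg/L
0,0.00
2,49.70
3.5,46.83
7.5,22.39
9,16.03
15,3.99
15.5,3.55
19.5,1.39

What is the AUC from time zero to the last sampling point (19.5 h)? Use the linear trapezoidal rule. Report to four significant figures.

AUC = 361.2 mg/L·h

Trapezoidal AUC_0→19.5:
  [0→2]: (0.00+49.70)/2 × 2 = 49.7
  [2→3.5]: (49.70+46.83)/2 × 1.5 = 72.3975
  [3.5→7.5]: (46.83+22.39)/2 × 4 = 138.44
  [7.5→9]: (22.39+16.03)/2 × 1.5 = 28.815
  [9→15]: (16.03+3.99)/2 × 6 = 60.06
  [15→15.5]: (3.99+3.55)/2 × 0.5 = 1.885
  [15.5→19.5]: (3.55+1.39)/2 × 4 = 9.88
  Sum = 361.1775 mg/L·h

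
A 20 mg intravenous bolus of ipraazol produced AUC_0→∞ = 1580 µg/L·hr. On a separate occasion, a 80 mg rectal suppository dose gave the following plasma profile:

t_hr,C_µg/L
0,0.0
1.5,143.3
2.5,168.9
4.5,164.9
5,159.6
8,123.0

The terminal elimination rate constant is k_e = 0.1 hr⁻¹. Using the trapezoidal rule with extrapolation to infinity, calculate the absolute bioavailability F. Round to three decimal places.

F = 0.369

Trapezoidal AUC_0→8 (rectal suppository):
  [0→1.5]: (0.0+143.3)/2 × 1.5 = 107.475
  [1.5→2.5]: (143.3+168.9)/2 × 1 = 156.1
  [2.5→4.5]: (168.9+164.9)/2 × 2 = 333.8
  [4.5→5]: (164.9+159.6)/2 × 0.5 = 81.125
  [5→8]: (159.6+123.0)/2 × 3 = 423.9
  Sum = 1102.4 µg/L·hr
Tail: C_last/k_e = 123.0/0.1 = 1230.000
AUC_0→∞ (rectal suppository) = 1102.4 + 1230.000 = 2332.4 µg/L·hr
F = (AUC_ev/D_ev)/(AUC_iv/D_iv) = (2332.4/80)/(1580/20) = 29.155/79 = 0.3691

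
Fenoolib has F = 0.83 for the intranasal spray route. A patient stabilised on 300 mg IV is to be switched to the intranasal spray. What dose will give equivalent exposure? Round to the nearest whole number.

For equal systemic exposure: F × D_ev = D_iv
D_ev = D_iv / F = 300 / 0.83 = 361.446 mg

D_intranasal = 361 mg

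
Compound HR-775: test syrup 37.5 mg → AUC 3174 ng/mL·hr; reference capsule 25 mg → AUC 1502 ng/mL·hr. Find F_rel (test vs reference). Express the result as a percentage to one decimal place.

F_rel = (AUC_test/D_test) / (AUC_ref/D_ref)
      = (3174/37.5) / (1502/25)
      = 84.64 / 60.08 = 1.4088 = 140.88%

F_rel = 140.9%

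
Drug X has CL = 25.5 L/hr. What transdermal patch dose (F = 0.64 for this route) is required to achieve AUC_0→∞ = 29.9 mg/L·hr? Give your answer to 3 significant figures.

Dose = 1190 mg

Dose = CL × AUC_0→∞ / F
     = 25.5 × 29.9 / 0.64 = 1191.33 mg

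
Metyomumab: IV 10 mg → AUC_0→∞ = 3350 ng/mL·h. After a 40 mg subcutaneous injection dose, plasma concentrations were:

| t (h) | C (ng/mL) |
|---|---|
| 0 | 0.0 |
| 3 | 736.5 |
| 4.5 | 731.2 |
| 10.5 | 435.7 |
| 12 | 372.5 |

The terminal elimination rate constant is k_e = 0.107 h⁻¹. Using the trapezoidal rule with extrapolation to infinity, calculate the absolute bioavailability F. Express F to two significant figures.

Trapezoidal AUC_0→12 (subcutaneous injection):
  [0→3]: (0.0+736.5)/2 × 3 = 1104.75
  [3→4.5]: (736.5+731.2)/2 × 1.5 = 1100.775
  [4.5→10.5]: (731.2+435.7)/2 × 6 = 3500.7
  [10.5→12]: (435.7+372.5)/2 × 1.5 = 606.15
  Sum = 6312.375 ng/mL·h
Tail: C_last/k_e = 372.5/0.107 = 3481.308
AUC_0→∞ (subcutaneous injection) = 6312.375 + 3481.308 = 9793.683 ng/mL·h
F = (AUC_ev/D_ev)/(AUC_iv/D_iv) = (9793.683/40)/(3350/10) = 244.842/335 = 0.7309

F = 0.73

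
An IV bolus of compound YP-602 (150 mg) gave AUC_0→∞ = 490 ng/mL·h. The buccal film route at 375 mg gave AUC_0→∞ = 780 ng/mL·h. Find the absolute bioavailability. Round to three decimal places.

F = (AUC_ev / D_ev) / (AUC_iv / D_iv)
  = (780/375) / (490/150)
  = 2.08 / 3.26667 = 0.6367

F = 0.637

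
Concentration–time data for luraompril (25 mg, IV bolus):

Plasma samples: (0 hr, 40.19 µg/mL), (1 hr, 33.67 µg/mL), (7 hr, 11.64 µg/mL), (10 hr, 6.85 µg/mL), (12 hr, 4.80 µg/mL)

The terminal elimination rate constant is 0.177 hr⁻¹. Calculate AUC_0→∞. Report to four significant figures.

Trapezoidal AUC_0→12:
  [0→1]: (40.19+33.67)/2 × 1 = 36.93
  [1→7]: (33.67+11.64)/2 × 6 = 135.93
  [7→10]: (11.64+6.85)/2 × 3 = 27.735
  [10→12]: (6.85+4.80)/2 × 2 = 11.65
  Sum = 212.245 µg/mL·hr
Extrapolated tail: C_last / k_e = 4.80 / 0.177 = 27.119
AUC_0→∞ = 212.245 + 27.119 = 239.364 µg/mL·hr

AUC = 239.4 µg/mL·hr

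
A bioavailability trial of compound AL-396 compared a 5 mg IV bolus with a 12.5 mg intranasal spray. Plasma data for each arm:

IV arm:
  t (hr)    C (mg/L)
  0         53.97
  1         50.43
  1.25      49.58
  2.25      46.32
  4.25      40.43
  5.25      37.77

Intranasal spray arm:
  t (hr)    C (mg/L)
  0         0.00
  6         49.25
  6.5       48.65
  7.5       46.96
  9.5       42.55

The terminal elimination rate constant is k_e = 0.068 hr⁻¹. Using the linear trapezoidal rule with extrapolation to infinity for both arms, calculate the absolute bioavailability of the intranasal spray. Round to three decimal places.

F = 0.471

Trapezoidal AUC_0→5.25 (IV):
  [0→1]: (53.97+50.43)/2 × 1 = 52.2
  [1→1.25]: (50.43+49.58)/2 × 0.25 = 12.50125
  [1.25→2.25]: (49.58+46.32)/2 × 1 = 47.95
  [2.25→4.25]: (46.32+40.43)/2 × 2 = 86.75
  [4.25→5.25]: (40.43+37.77)/2 × 1 = 39.1
  Sum = 238.50125 mg/L·hr
IV tail: 37.77/0.068 = 555.441; AUC_iv,0→∞ = 238.50125 + 555.441 = 793.94225 mg/L·hr
Trapezoidal AUC_0→9.5 (intranasal spray):
  [0→6]: (0.00+49.25)/2 × 6 = 147.75
  [6→6.5]: (49.25+48.65)/2 × 0.5 = 24.475
  [6.5→7.5]: (48.65+46.96)/2 × 1 = 47.805
  [7.5→9.5]: (46.96+42.55)/2 × 2 = 89.51
  Sum = 309.54 mg/L·hr
intranasal spray tail: 42.55/0.068 = 625.735; AUC_ev,0→∞ = 309.54 + 625.735 = 935.275 mg/L·hr
F = (AUC_ev/D_ev)/(AUC_iv/D_iv) = (935.275/12.5)/(793.94225/5) = 74.822/158.78845 = 0.4712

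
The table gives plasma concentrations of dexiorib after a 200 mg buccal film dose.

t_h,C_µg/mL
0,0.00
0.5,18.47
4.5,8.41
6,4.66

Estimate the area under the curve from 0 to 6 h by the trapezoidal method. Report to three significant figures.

Trapezoidal AUC_0→6:
  [0→0.5]: (0.00+18.47)/2 × 0.5 = 4.6175
  [0.5→4.5]: (18.47+8.41)/2 × 4 = 53.76
  [4.5→6]: (8.41+4.66)/2 × 1.5 = 9.8025
  Sum = 68.18 µg/mL·h

AUC = 68.2 µg/mL·h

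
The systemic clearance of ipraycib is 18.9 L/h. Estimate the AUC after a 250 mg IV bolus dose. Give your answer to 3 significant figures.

AUC = 13.2 mg/L·h

AUC_0→∞ = Dose_iv / CL
        = 250 / 18.9 = 13.2275 mg/L·h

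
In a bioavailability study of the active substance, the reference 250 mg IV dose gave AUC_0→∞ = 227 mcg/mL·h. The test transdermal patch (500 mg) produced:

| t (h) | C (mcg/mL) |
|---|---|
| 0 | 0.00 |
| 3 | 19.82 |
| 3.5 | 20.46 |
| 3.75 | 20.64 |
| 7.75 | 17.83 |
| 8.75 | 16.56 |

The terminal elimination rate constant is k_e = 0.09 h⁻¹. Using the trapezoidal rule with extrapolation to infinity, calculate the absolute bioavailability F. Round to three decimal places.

Trapezoidal AUC_0→8.75 (transdermal patch):
  [0→3]: (0.00+19.82)/2 × 3 = 29.73
  [3→3.5]: (19.82+20.46)/2 × 0.5 = 10.07
  [3.5→3.75]: (20.46+20.64)/2 × 0.25 = 5.1375
  [3.75→7.75]: (20.64+17.83)/2 × 4 = 76.94
  [7.75→8.75]: (17.83+16.56)/2 × 1 = 17.195
  Sum = 139.0725 mcg/mL·h
Tail: C_last/k_e = 16.56/0.09 = 184.000
AUC_0→∞ (transdermal patch) = 139.0725 + 184.000 = 323.0725 mcg/mL·h
F = (AUC_ev/D_ev)/(AUC_iv/D_iv) = (323.0725/500)/(227/250) = 0.646145/0.908 = 0.7116

F = 0.712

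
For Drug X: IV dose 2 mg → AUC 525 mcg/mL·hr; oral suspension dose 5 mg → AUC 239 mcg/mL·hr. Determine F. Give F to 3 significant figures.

F = (AUC_ev / D_ev) / (AUC_iv / D_iv)
  = (239/5) / (525/2)
  = 47.8 / 262.5 = 0.1821

F = 0.182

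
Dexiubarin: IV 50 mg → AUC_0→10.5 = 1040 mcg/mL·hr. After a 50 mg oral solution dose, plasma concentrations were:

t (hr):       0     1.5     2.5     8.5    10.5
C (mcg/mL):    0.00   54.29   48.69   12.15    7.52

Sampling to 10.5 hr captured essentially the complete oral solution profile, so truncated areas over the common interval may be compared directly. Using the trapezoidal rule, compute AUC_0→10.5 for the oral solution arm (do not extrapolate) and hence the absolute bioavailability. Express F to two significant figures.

Trapezoidal AUC_0→10.5 (oral solution):
  [0→1.5]: (0.00+54.29)/2 × 1.5 = 40.7175
  [1.5→2.5]: (54.29+48.69)/2 × 1 = 51.49
  [2.5→8.5]: (48.69+12.15)/2 × 6 = 182.52
  [8.5→10.5]: (12.15+7.52)/2 × 2 = 19.67
  Sum = 294.3975 mcg/mL·hr
F = (AUC_ev/D_ev)/(AUC_iv/D_iv) = (294.3975/50)/(1040/50) = 5.88795/20.8 = 0.2831

F = 0.28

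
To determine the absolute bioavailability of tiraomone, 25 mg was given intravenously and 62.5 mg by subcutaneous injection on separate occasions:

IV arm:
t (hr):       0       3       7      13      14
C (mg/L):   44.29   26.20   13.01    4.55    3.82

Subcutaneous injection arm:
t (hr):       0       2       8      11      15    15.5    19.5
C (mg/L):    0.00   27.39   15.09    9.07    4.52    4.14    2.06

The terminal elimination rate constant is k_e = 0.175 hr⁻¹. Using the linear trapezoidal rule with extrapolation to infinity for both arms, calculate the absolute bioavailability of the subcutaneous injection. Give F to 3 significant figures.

Trapezoidal AUC_0→14 (IV):
  [0→3]: (44.29+26.20)/2 × 3 = 105.735
  [3→7]: (26.20+13.01)/2 × 4 = 78.42
  [7→13]: (13.01+4.55)/2 × 6 = 52.68
  [13→14]: (4.55+3.82)/2 × 1 = 4.185
  Sum = 241.02 mg/L·hr
IV tail: 3.82/0.175 = 21.829; AUC_iv,0→∞ = 241.02 + 21.829 = 262.849 mg/L·hr
Trapezoidal AUC_0→19.5 (subcutaneous injection):
  [0→2]: (0.00+27.39)/2 × 2 = 27.39
  [2→8]: (27.39+15.09)/2 × 6 = 127.44
  [8→11]: (15.09+9.07)/2 × 3 = 36.24
  [11→15]: (9.07+4.52)/2 × 4 = 27.18
  [15→15.5]: (4.52+4.14)/2 × 0.5 = 2.165
  [15.5→19.5]: (4.14+2.06)/2 × 4 = 12.4
  Sum = 232.815 mg/L·hr
subcutaneous injection tail: 2.06/0.175 = 11.771; AUC_ev,0→∞ = 232.815 + 11.771 = 244.586 mg/L·hr
F = (AUC_ev/D_ev)/(AUC_iv/D_iv) = (244.586/62.5)/(262.849/25) = 3.913376/10.51396 = 0.3722

F = 0.372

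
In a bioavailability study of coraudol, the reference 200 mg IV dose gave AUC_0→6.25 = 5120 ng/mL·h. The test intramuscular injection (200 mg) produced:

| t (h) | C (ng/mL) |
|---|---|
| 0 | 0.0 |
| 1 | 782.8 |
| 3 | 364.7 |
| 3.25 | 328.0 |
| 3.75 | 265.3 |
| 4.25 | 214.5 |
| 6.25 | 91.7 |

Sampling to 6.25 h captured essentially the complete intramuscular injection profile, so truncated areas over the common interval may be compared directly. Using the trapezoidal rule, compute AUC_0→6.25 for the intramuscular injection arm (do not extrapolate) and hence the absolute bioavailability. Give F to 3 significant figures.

F = 0.430

Trapezoidal AUC_0→6.25 (intramuscular injection):
  [0→1]: (0.0+782.8)/2 × 1 = 391.4
  [1→3]: (782.8+364.7)/2 × 2 = 1147.5
  [3→3.25]: (364.7+328.0)/2 × 0.25 = 86.5875
  [3.25→3.75]: (328.0+265.3)/2 × 0.5 = 148.325
  [3.75→4.25]: (265.3+214.5)/2 × 0.5 = 119.95
  [4.25→6.25]: (214.5+91.7)/2 × 2 = 306.2
  Sum = 2199.9625 ng/mL·h
F = (AUC_ev/D_ev)/(AUC_iv/D_iv) = (2199.9625/200)/(5120/200) = 10.9998/25.6 = 0.4297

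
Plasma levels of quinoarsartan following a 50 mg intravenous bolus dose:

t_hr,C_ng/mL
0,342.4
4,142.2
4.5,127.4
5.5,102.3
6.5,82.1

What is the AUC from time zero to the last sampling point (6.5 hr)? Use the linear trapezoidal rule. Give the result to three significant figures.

Trapezoidal AUC_0→6.5:
  [0→4]: (342.4+142.2)/2 × 4 = 969.2
  [4→4.5]: (142.2+127.4)/2 × 0.5 = 67.4
  [4.5→5.5]: (127.4+102.3)/2 × 1 = 114.85
  [5.5→6.5]: (102.3+82.1)/2 × 1 = 92.2
  Sum = 1243.65 ng/mL·hr

AUC = 1240 ng/mL·hr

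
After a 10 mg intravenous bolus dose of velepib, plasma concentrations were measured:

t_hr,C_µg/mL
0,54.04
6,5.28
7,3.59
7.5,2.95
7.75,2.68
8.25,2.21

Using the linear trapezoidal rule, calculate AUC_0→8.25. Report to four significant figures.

Trapezoidal AUC_0→8.25:
  [0→6]: (54.04+5.28)/2 × 6 = 177.96
  [6→7]: (5.28+3.59)/2 × 1 = 4.435
  [7→7.5]: (3.59+2.95)/2 × 0.5 = 1.635
  [7.5→7.75]: (2.95+2.68)/2 × 0.25 = 0.70375
  [7.75→8.25]: (2.68+2.21)/2 × 0.5 = 1.2225
  Sum = 185.95625 µg/mL·hr

AUC = 186.0 µg/mL·hr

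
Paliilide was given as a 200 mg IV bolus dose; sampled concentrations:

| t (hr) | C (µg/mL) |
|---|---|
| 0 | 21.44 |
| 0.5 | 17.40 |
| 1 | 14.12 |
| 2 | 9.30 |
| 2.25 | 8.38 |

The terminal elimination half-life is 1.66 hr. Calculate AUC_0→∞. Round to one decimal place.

Trapezoidal AUC_0→2.25:
  [0→0.5]: (21.44+17.40)/2 × 0.5 = 9.71
  [0.5→1]: (17.40+14.12)/2 × 0.5 = 7.88
  [1→2]: (14.12+9.30)/2 × 1 = 11.71
  [2→2.25]: (9.30+8.38)/2 × 0.25 = 2.21
  Sum = 31.51 µg/mL·hr
k_e = ln2 / t½ = 0.693147 / 1.66 = 0.4176 hr^-1
Extrapolated tail: C_last / k_e = 8.38 / 0.4176 = 20.067
AUC_0→∞ = 31.51 + 20.067 = 51.577 µg/mL·hr

AUC = 51.6 µg/mL·hr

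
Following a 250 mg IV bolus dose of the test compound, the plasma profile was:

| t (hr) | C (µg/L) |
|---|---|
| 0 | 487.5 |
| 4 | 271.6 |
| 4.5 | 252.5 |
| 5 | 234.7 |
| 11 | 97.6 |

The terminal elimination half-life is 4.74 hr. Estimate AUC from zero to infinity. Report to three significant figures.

AUC = 3440 µg/L·hr

Trapezoidal AUC_0→11:
  [0→4]: (487.5+271.6)/2 × 4 = 1518.2
  [4→4.5]: (271.6+252.5)/2 × 0.5 = 131.025
  [4.5→5]: (252.5+234.7)/2 × 0.5 = 121.8
  [5→11]: (234.7+97.6)/2 × 6 = 996.9
  Sum = 2767.925 µg/L·hr
k_e = ln2 / t½ = 0.693147 / 4.74 = 0.1462 hr^-1
Extrapolated tail: C_last / k_e = 97.6 / 0.1462 = 667.579
AUC_0→∞ = 2767.925 + 667.579 = 3435.504 µg/L·hr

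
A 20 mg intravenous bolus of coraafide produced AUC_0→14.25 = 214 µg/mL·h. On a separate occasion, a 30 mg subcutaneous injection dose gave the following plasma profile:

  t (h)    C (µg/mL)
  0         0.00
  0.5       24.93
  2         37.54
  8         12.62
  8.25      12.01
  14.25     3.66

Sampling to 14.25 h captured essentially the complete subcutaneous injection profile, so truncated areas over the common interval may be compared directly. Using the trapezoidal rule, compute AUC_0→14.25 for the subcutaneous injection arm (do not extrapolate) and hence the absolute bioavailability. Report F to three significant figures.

Trapezoidal AUC_0→14.25 (subcutaneous injection):
  [0→0.5]: (0.00+24.93)/2 × 0.5 = 6.2325
  [0.5→2]: (24.93+37.54)/2 × 1.5 = 46.8525
  [2→8]: (37.54+12.62)/2 × 6 = 150.48
  [8→8.25]: (12.62+12.01)/2 × 0.25 = 3.07875
  [8.25→14.25]: (12.01+3.66)/2 × 6 = 47.01
  Sum = 253.65375 µg/mL·h
F = (AUC_ev/D_ev)/(AUC_iv/D_iv) = (253.65375/30)/(214/20) = 8.455125/10.7 = 0.7902

F = 0.790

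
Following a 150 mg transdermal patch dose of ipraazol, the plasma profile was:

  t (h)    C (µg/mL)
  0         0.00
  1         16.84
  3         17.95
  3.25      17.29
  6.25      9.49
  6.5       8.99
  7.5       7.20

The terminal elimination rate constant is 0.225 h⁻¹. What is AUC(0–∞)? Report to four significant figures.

AUC = 130.2 µg/mL·h

Trapezoidal AUC_0→7.5:
  [0→1]: (0.00+16.84)/2 × 1 = 8.42
  [1→3]: (16.84+17.95)/2 × 2 = 34.79
  [3→3.25]: (17.95+17.29)/2 × 0.25 = 4.405
  [3.25→6.25]: (17.29+9.49)/2 × 3 = 40.17
  [6.25→6.5]: (9.49+8.99)/2 × 0.25 = 2.31
  [6.5→7.5]: (8.99+7.20)/2 × 1 = 8.095
  Sum = 98.19 µg/mL·h
Extrapolated tail: C_last / k_e = 7.20 / 0.225 = 32.000
AUC_0→∞ = 98.19 + 32.000 = 130.19 µg/mL·h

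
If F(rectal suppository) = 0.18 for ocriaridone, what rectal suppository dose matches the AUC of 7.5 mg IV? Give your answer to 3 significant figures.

For equal systemic exposure: F × D_ev = D_iv
D_ev = D_iv / F = 7.5 / 0.18 = 41.6667 mg

D_rectal = 41.7 mg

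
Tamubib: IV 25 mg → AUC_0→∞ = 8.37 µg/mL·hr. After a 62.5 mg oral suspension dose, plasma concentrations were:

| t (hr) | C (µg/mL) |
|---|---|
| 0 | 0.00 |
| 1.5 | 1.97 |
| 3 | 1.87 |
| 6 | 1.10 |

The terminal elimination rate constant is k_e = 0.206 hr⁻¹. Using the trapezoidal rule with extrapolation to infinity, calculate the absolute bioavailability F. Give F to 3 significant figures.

Trapezoidal AUC_0→6 (oral suspension):
  [0→1.5]: (0.00+1.97)/2 × 1.5 = 1.4775
  [1.5→3]: (1.97+1.87)/2 × 1.5 = 2.88
  [3→6]: (1.87+1.10)/2 × 3 = 4.455
  Sum = 8.8125 µg/mL·hr
Tail: C_last/k_e = 1.10/0.206 = 5.340
AUC_0→∞ (oral suspension) = 8.8125 + 5.340 = 14.1525 µg/mL·hr
F = (AUC_ev/D_ev)/(AUC_iv/D_iv) = (14.1525/62.5)/(8.37/25) = 0.22644/0.3348 = 0.6763

F = 0.676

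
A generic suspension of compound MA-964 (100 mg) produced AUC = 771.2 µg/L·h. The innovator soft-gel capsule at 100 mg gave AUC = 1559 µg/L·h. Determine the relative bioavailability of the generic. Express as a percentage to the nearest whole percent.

F_rel = 49%

F_rel = (AUC_test/D_test) / (AUC_ref/D_ref)
      = (771.2/100) / (1559/100)
      = 7.712 / 15.59 = 0.4947 = 49.47%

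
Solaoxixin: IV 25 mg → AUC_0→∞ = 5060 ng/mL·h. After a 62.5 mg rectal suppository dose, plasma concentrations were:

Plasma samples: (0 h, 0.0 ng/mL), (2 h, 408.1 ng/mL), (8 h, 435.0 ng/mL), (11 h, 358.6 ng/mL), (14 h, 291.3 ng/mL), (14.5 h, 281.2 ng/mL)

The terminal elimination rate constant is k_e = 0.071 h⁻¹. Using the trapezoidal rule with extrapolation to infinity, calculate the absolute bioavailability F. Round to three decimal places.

Trapezoidal AUC_0→14.5 (rectal suppository):
  [0→2]: (0.0+408.1)/2 × 2 = 408.1
  [2→8]: (408.1+435.0)/2 × 6 = 2529.3
  [8→11]: (435.0+358.6)/2 × 3 = 1190.4
  [11→14]: (358.6+291.3)/2 × 3 = 974.85
  [14→14.5]: (291.3+281.2)/2 × 0.5 = 143.125
  Sum = 5245.775 ng/mL·h
Tail: C_last/k_e = 281.2/0.071 = 3960.563
AUC_0→∞ (rectal suppository) = 5245.775 + 3960.563 = 9206.338 ng/mL·h
F = (AUC_ev/D_ev)/(AUC_iv/D_iv) = (9206.338/62.5)/(5060/25) = 147.301/202.4 = 0.7278

F = 0.728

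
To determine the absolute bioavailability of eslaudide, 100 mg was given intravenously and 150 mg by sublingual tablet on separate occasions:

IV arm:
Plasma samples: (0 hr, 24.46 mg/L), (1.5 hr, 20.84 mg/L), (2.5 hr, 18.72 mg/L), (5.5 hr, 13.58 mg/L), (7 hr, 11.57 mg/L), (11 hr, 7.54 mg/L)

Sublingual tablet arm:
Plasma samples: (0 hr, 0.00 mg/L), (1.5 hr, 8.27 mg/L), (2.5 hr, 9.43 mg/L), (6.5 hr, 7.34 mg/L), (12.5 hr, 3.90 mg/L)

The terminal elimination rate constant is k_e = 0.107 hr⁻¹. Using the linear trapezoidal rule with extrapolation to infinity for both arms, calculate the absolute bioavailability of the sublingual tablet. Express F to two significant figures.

F = 0.34

Trapezoidal AUC_0→11 (IV):
  [0→1.5]: (24.46+20.84)/2 × 1.5 = 33.975
  [1.5→2.5]: (20.84+18.72)/2 × 1 = 19.78
  [2.5→5.5]: (18.72+13.58)/2 × 3 = 48.45
  [5.5→7]: (13.58+11.57)/2 × 1.5 = 18.8625
  [7→11]: (11.57+7.54)/2 × 4 = 38.22
  Sum = 159.2875 mg/L·hr
IV tail: 7.54/0.107 = 70.467; AUC_iv,0→∞ = 159.2875 + 70.467 = 229.7545 mg/L·hr
Trapezoidal AUC_0→12.5 (sublingual tablet):
  [0→1.5]: (0.00+8.27)/2 × 1.5 = 6.2025
  [1.5→2.5]: (8.27+9.43)/2 × 1 = 8.85
  [2.5→6.5]: (9.43+7.34)/2 × 4 = 33.54
  [6.5→12.5]: (7.34+3.90)/2 × 6 = 33.72
  Sum = 82.3125 mg/L·hr
sublingual tablet tail: 3.90/0.107 = 36.449; AUC_ev,0→∞ = 82.3125 + 36.449 = 118.7615 mg/L·hr
F = (AUC_ev/D_ev)/(AUC_iv/D_iv) = (118.7615/150)/(229.7545/100) = 0.791743/2.297545 = 0.3446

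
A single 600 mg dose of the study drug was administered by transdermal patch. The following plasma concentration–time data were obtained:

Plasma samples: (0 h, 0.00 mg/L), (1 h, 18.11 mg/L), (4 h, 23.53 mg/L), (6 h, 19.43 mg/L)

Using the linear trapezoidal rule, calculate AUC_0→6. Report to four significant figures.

Trapezoidal AUC_0→6:
  [0→1]: (0.00+18.11)/2 × 1 = 9.055
  [1→4]: (18.11+23.53)/2 × 3 = 62.46
  [4→6]: (23.53+19.43)/2 × 2 = 42.96
  Sum = 114.475 mg/L·h

AUC = 114.5 mg/L·h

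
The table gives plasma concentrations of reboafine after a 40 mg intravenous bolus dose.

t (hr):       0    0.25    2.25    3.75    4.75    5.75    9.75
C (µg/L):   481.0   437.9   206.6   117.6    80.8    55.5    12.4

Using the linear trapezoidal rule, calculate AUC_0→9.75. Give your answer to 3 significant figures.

Trapezoidal AUC_0→9.75:
  [0→0.25]: (481.0+437.9)/2 × 0.25 = 114.8625
  [0.25→2.25]: (437.9+206.6)/2 × 2 = 644.5
  [2.25→3.75]: (206.6+117.6)/2 × 1.5 = 243.15
  [3.75→4.75]: (117.6+80.8)/2 × 1 = 99.2
  [4.75→5.75]: (80.8+55.5)/2 × 1 = 68.15
  [5.75→9.75]: (55.5+12.4)/2 × 4 = 135.8
  Sum = 1305.6625 µg/L·hr

AUC = 1310 µg/L·hr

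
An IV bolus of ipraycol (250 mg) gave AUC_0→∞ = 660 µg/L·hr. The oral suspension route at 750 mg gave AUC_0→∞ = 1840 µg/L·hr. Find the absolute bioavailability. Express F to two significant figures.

F = (AUC_ev / D_ev) / (AUC_iv / D_iv)
  = (1840/750) / (660/250)
  = 2.45333 / 2.64 = 0.9293

F = 0.93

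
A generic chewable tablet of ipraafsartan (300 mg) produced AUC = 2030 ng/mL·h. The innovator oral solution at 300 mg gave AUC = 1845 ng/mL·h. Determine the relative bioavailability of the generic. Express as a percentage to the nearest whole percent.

F_rel = 110%

F_rel = (AUC_test/D_test) / (AUC_ref/D_ref)
      = (2030/300) / (1845/300)
      = 6.76667 / 6.15 = 1.1003 = 110.03%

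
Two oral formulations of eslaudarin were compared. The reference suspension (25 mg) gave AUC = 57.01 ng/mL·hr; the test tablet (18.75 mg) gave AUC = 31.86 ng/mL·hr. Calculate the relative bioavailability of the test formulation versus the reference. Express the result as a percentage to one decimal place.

F_rel = 74.5%

F_rel = (AUC_test/D_test) / (AUC_ref/D_ref)
      = (31.86/18.75) / (57.01/25)
      = 1.6992 / 2.2804 = 0.7451 = 74.51%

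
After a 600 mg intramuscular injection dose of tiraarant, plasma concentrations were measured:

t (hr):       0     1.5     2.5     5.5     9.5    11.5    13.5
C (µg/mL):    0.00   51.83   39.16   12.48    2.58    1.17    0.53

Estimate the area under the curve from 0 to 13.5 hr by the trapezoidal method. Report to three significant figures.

AUC = 197 µg/mL·hr

Trapezoidal AUC_0→13.5:
  [0→1.5]: (0.00+51.83)/2 × 1.5 = 38.8725
  [1.5→2.5]: (51.83+39.16)/2 × 1 = 45.495
  [2.5→5.5]: (39.16+12.48)/2 × 3 = 77.46
  [5.5→9.5]: (12.48+2.58)/2 × 4 = 30.12
  [9.5→11.5]: (2.58+1.17)/2 × 2 = 3.75
  [11.5→13.5]: (1.17+0.53)/2 × 2 = 1.7
  Sum = 197.3975 µg/mL·hr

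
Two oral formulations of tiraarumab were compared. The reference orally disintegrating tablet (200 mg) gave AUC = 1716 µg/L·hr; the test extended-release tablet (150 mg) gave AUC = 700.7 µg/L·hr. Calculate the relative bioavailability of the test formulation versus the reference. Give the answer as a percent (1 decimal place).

F_rel = (AUC_test/D_test) / (AUC_ref/D_ref)
      = (700.7/150) / (1716/200)
      = 4.67133 / 8.58 = 0.5444 = 54.44%

F_rel = 54.4%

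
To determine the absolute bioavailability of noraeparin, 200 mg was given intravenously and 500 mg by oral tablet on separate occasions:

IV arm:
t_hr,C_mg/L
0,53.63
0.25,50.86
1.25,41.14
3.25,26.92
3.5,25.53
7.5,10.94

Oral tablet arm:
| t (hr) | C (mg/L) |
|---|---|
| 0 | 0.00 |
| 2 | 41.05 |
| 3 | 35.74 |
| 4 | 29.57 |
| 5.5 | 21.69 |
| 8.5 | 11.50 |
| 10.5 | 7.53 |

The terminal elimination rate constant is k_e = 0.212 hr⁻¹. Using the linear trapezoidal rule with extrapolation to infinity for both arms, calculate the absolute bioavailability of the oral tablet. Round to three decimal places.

F = 0.395

Trapezoidal AUC_0→7.5 (IV):
  [0→0.25]: (53.63+50.86)/2 × 0.25 = 13.06125
  [0.25→1.25]: (50.86+41.14)/2 × 1 = 46.0
  [1.25→3.25]: (41.14+26.92)/2 × 2 = 68.06
  [3.25→3.5]: (26.92+25.53)/2 × 0.25 = 6.55625
  [3.5→7.5]: (25.53+10.94)/2 × 4 = 72.94
  Sum = 206.6175 mg/L·hr
IV tail: 10.94/0.212 = 51.604; AUC_iv,0→∞ = 206.6175 + 51.604 = 258.2215 mg/L·hr
Trapezoidal AUC_0→10.5 (oral tablet):
  [0→2]: (0.00+41.05)/2 × 2 = 41.05
  [2→3]: (41.05+35.74)/2 × 1 = 38.395
  [3→4]: (35.74+29.57)/2 × 1 = 32.655
  [4→5.5]: (29.57+21.69)/2 × 1.5 = 38.445
  [5.5→8.5]: (21.69+11.50)/2 × 3 = 49.785
  [8.5→10.5]: (11.50+7.53)/2 × 2 = 19.03
  Sum = 219.36 mg/L·hr
oral tablet tail: 7.53/0.212 = 35.519; AUC_ev,0→∞ = 219.36 + 35.519 = 254.879 mg/L·hr
F = (AUC_ev/D_ev)/(AUC_iv/D_iv) = (254.879/500)/(258.2215/200) = 0.509758/1.2911075 = 0.3948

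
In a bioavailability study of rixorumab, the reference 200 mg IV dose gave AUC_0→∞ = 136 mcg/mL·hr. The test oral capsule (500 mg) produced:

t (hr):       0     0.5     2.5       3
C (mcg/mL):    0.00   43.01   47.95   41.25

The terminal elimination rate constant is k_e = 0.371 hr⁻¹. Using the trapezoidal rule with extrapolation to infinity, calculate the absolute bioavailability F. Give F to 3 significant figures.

F = 0.692

Trapezoidal AUC_0→3 (oral capsule):
  [0→0.5]: (0.00+43.01)/2 × 0.5 = 10.7525
  [0.5→2.5]: (43.01+47.95)/2 × 2 = 90.96
  [2.5→3]: (47.95+41.25)/2 × 0.5 = 22.3
  Sum = 124.0125 mcg/mL·hr
Tail: C_last/k_e = 41.25/0.371 = 111.186
AUC_0→∞ (oral capsule) = 124.0125 + 111.186 = 235.1985 mcg/mL·hr
F = (AUC_ev/D_ev)/(AUC_iv/D_iv) = (235.1985/500)/(136/200) = 0.470397/0.68 = 0.6918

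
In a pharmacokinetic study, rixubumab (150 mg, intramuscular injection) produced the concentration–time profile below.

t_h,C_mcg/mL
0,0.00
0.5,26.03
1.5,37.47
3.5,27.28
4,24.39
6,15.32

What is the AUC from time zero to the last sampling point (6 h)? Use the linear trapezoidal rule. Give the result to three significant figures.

Trapezoidal AUC_0→6:
  [0→0.5]: (0.00+26.03)/2 × 0.5 = 6.5075
  [0.5→1.5]: (26.03+37.47)/2 × 1 = 31.75
  [1.5→3.5]: (37.47+27.28)/2 × 2 = 64.75
  [3.5→4]: (27.28+24.39)/2 × 0.5 = 12.9175
  [4→6]: (24.39+15.32)/2 × 2 = 39.71
  Sum = 155.635 mcg/mL·h

AUC = 156 mcg/mL·h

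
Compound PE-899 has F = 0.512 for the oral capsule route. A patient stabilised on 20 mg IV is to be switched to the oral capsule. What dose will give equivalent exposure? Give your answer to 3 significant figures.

For equal systemic exposure: F × D_ev = D_iv
D_ev = D_iv / F = 20 / 0.512 = 39.0625 mg

D_oral = 39.1 mg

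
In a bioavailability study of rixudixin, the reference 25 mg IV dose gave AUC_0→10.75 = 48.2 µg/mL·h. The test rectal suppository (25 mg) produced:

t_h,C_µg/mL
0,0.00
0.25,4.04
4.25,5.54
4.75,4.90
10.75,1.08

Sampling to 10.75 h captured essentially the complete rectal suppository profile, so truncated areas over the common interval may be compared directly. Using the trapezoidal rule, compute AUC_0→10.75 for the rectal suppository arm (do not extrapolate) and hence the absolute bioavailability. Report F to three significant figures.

Trapezoidal AUC_0→10.75 (rectal suppository):
  [0→0.25]: (0.00+4.04)/2 × 0.25 = 0.505
  [0.25→4.25]: (4.04+5.54)/2 × 4 = 19.16
  [4.25→4.75]: (5.54+4.90)/2 × 0.5 = 2.61
  [4.75→10.75]: (4.90+1.08)/2 × 6 = 17.94
  Sum = 40.215 µg/mL·h
F = (AUC_ev/D_ev)/(AUC_iv/D_iv) = (40.215/25)/(48.2/25) = 1.6086/1.928 = 0.8343

F = 0.834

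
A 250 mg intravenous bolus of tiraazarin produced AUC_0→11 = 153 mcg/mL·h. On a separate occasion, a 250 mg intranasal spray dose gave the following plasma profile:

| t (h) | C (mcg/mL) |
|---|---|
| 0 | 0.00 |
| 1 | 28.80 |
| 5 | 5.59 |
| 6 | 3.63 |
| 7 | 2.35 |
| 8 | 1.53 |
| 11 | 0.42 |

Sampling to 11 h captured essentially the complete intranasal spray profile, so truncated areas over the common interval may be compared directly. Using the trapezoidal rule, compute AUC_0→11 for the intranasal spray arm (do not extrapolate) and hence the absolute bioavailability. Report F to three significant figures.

F = 0.625

Trapezoidal AUC_0→11 (intranasal spray):
  [0→1]: (0.00+28.80)/2 × 1 = 14.4
  [1→5]: (28.80+5.59)/2 × 4 = 68.78
  [5→6]: (5.59+3.63)/2 × 1 = 4.61
  [6→7]: (3.63+2.35)/2 × 1 = 2.99
  [7→8]: (2.35+1.53)/2 × 1 = 1.94
  [8→11]: (1.53+0.42)/2 × 3 = 2.925
  Sum = 95.645 mcg/mL·h
F = (AUC_ev/D_ev)/(AUC_iv/D_iv) = (95.645/250)/(153/250) = 0.38258/0.612 = 0.6251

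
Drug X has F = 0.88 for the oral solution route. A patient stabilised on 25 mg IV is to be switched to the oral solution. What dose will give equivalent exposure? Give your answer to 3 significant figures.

For equal systemic exposure: F × D_ev = D_iv
D_ev = D_iv / F = 25 / 0.88 = 28.4091 mg

D_oral = 28.4 mg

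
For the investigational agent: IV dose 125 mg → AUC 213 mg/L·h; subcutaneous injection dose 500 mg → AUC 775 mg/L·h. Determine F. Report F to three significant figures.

F = 0.910

F = (AUC_ev / D_ev) / (AUC_iv / D_iv)
  = (775/500) / (213/125)
  = 1.55 / 1.704 = 0.9096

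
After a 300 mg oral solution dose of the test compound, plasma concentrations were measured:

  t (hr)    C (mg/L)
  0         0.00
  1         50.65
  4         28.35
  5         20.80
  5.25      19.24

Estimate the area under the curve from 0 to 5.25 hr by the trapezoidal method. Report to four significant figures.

AUC = 173.4 mg/L·hr

Trapezoidal AUC_0→5.25:
  [0→1]: (0.00+50.65)/2 × 1 = 25.325
  [1→4]: (50.65+28.35)/2 × 3 = 118.5
  [4→5]: (28.35+20.80)/2 × 1 = 24.575
  [5→5.25]: (20.80+19.24)/2 × 0.25 = 5.005
  Sum = 173.405 mg/L·hr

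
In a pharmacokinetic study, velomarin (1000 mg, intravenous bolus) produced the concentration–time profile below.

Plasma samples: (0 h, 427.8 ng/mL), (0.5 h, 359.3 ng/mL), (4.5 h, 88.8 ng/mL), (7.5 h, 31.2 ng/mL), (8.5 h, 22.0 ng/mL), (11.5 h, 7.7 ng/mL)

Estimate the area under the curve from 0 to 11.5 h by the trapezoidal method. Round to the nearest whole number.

AUC = 1344 ng/mL·h

Trapezoidal AUC_0→11.5:
  [0→0.5]: (427.8+359.3)/2 × 0.5 = 196.775
  [0.5→4.5]: (359.3+88.8)/2 × 4 = 896.2
  [4.5→7.5]: (88.8+31.2)/2 × 3 = 180.0
  [7.5→8.5]: (31.2+22.0)/2 × 1 = 26.6
  [8.5→11.5]: (22.0+7.7)/2 × 3 = 44.55
  Sum = 1344.125 ng/mL·h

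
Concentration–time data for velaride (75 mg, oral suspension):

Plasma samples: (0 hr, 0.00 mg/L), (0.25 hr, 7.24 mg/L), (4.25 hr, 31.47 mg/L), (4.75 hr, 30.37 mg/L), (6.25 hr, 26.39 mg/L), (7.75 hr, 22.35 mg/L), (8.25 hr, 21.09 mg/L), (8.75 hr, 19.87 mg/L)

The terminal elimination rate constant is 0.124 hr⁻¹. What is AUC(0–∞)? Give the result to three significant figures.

AUC = 354 mg/L·hr

Trapezoidal AUC_0→8.75:
  [0→0.25]: (0.00+7.24)/2 × 0.25 = 0.905
  [0.25→4.25]: (7.24+31.47)/2 × 4 = 77.42
  [4.25→4.75]: (31.47+30.37)/2 × 0.5 = 15.46
  [4.75→6.25]: (30.37+26.39)/2 × 1.5 = 42.57
  [6.25→7.75]: (26.39+22.35)/2 × 1.5 = 36.555
  [7.75→8.25]: (22.35+21.09)/2 × 0.5 = 10.86
  [8.25→8.75]: (21.09+19.87)/2 × 0.5 = 10.24
  Sum = 194.01 mg/L·hr
Extrapolated tail: C_last / k_e = 19.87 / 0.124 = 160.242
AUC_0→∞ = 194.01 + 160.242 = 354.252 mg/L·hr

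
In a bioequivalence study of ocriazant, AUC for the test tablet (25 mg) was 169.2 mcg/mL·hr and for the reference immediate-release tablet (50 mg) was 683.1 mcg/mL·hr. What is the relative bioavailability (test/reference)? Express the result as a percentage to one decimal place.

F_rel = 49.5%

F_rel = (AUC_test/D_test) / (AUC_ref/D_ref)
      = (169.2/25) / (683.1/50)
      = 6.768 / 13.662 = 0.4954 = 49.54%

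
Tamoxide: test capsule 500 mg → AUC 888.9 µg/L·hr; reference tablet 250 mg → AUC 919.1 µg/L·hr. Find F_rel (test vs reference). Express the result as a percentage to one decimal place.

F_rel = 48.4%

F_rel = (AUC_test/D_test) / (AUC_ref/D_ref)
      = (888.9/500) / (919.1/250)
      = 1.7778 / 3.6764 = 0.4836 = 48.36%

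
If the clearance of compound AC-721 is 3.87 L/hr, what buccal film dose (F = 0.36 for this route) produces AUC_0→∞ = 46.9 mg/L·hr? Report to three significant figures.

Dose = CL × AUC_0→∞ / F
     = 3.87 × 46.9 / 0.36 = 504.175 mg

Dose = 504 mg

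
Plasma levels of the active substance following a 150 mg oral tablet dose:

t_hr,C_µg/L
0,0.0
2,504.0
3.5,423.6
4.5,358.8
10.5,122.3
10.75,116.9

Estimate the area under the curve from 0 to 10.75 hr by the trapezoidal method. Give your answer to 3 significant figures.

AUC = 3060 µg/L·hr

Trapezoidal AUC_0→10.75:
  [0→2]: (0.0+504.0)/2 × 2 = 504.0
  [2→3.5]: (504.0+423.6)/2 × 1.5 = 695.7
  [3.5→4.5]: (423.6+358.8)/2 × 1 = 391.2
  [4.5→10.5]: (358.8+122.3)/2 × 6 = 1443.3
  [10.5→10.75]: (122.3+116.9)/2 × 0.25 = 29.9
  Sum = 3064.1 µg/L·hr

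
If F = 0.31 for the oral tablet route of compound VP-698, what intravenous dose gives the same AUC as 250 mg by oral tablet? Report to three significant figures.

Systemic exposure from an extravascular dose = F × D_ev, so the equivalent IV dose is F × D_ev.
D_iv = F × D_ev = 0.31 × 250 = 77.5 mg

D_iv = 77.5 mg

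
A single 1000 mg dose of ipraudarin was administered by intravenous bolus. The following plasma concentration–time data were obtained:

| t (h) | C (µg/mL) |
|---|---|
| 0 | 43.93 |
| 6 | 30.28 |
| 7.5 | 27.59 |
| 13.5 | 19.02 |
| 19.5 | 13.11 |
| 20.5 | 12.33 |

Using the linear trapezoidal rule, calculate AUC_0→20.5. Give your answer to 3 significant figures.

Trapezoidal AUC_0→20.5:
  [0→6]: (43.93+30.28)/2 × 6 = 222.63
  [6→7.5]: (30.28+27.59)/2 × 1.5 = 43.4025
  [7.5→13.5]: (27.59+19.02)/2 × 6 = 139.83
  [13.5→19.5]: (19.02+13.11)/2 × 6 = 96.39
  [19.5→20.5]: (13.11+12.33)/2 × 1 = 12.72
  Sum = 514.9725 µg/mL·h

AUC = 515 µg/mL·h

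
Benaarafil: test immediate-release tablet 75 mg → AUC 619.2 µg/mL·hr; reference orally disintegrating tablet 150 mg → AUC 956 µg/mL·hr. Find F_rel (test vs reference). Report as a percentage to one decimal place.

F_rel = (AUC_test/D_test) / (AUC_ref/D_ref)
      = (619.2/75) / (956/150)
      = 8.256 / 6.37333 = 1.2954 = 129.54%

F_rel = 129.5%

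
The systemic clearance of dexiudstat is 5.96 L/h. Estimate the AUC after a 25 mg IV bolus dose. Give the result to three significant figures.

AUC = 4.19 mg/L·h

AUC_0→∞ = Dose_iv / CL
        = 25 / 5.96 = 4.19463 mg/L·h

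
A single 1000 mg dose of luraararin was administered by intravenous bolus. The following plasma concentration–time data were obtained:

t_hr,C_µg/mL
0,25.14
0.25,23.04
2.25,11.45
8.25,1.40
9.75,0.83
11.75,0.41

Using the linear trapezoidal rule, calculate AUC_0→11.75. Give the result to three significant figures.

AUC = 82.0 µg/mL·hr

Trapezoidal AUC_0→11.75:
  [0→0.25]: (25.14+23.04)/2 × 0.25 = 6.0225
  [0.25→2.25]: (23.04+11.45)/2 × 2 = 34.49
  [2.25→8.25]: (11.45+1.40)/2 × 6 = 38.55
  [8.25→9.75]: (1.40+0.83)/2 × 1.5 = 1.6725
  [9.75→11.75]: (0.83+0.41)/2 × 2 = 1.24
  Sum = 81.975 µg/mL·hr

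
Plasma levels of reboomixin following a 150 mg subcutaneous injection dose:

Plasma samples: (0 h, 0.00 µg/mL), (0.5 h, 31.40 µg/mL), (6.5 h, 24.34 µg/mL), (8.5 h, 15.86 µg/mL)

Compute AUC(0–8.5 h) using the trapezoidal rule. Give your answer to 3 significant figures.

Trapezoidal AUC_0→8.5:
  [0→0.5]: (0.00+31.40)/2 × 0.5 = 7.85
  [0.5→6.5]: (31.40+24.34)/2 × 6 = 167.22
  [6.5→8.5]: (24.34+15.86)/2 × 2 = 40.2
  Sum = 215.27 µg/mL·h

AUC = 215 µg/mL·h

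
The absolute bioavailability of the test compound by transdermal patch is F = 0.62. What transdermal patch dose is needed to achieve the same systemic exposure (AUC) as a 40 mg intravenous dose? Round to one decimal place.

For equal systemic exposure: F × D_ev = D_iv
D_ev = D_iv / F = 40 / 0.62 = 64.5161 mg

D_transdermal = 64.5 mg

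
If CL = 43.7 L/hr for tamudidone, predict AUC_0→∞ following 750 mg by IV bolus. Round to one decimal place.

AUC = 17.2 mg/L·hr

AUC_0→∞ = Dose_iv / CL
        = 750 / 43.7 = 17.1625 mg/L·hr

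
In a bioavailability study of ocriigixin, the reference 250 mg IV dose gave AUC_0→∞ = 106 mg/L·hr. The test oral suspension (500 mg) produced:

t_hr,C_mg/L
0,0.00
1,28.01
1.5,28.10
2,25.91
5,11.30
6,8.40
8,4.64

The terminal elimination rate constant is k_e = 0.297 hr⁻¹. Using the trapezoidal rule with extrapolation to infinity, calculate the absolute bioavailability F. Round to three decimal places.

F = 0.641

Trapezoidal AUC_0→8 (oral suspension):
  [0→1]: (0.00+28.01)/2 × 1 = 14.005
  [1→1.5]: (28.01+28.10)/2 × 0.5 = 14.0275
  [1.5→2]: (28.10+25.91)/2 × 0.5 = 13.5025
  [2→5]: (25.91+11.30)/2 × 3 = 55.815
  [5→6]: (11.30+8.40)/2 × 1 = 9.85
  [6→8]: (8.40+4.64)/2 × 2 = 13.04
  Sum = 120.24 mg/L·hr
Tail: C_last/k_e = 4.64/0.297 = 15.623
AUC_0→∞ (oral suspension) = 120.24 + 15.623 = 135.863 mg/L·hr
F = (AUC_ev/D_ev)/(AUC_iv/D_iv) = (135.863/500)/(106/250) = 0.271726/0.424 = 0.6409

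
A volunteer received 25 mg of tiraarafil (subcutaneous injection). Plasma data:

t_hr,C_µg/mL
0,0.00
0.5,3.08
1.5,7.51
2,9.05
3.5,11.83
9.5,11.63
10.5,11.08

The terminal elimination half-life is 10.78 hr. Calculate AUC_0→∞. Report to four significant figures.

AUC = 279.9 µg/mL·hr

Trapezoidal AUC_0→10.5:
  [0→0.5]: (0.00+3.08)/2 × 0.5 = 0.77
  [0.5→1.5]: (3.08+7.51)/2 × 1 = 5.295
  [1.5→2]: (7.51+9.05)/2 × 0.5 = 4.14
  [2→3.5]: (9.05+11.83)/2 × 1.5 = 15.66
  [3.5→9.5]: (11.83+11.63)/2 × 6 = 70.38
  [9.5→10.5]: (11.63+11.08)/2 × 1 = 11.355
  Sum = 107.6 µg/mL·hr
k_e = ln2 / t½ = 0.693147 / 10.78 = 0.0643 hr^-1
Extrapolated tail: C_last / k_e = 11.08 / 0.0643 = 172.317
AUC_0→∞ = 107.6 + 172.317 = 279.917 µg/mL·hr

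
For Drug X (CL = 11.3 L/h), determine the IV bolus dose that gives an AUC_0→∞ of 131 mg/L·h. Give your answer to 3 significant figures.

Dose = 1480 mg

Dose_iv = CL × AUC_0→∞
     = 11.3 × 131 = 1480.3 mg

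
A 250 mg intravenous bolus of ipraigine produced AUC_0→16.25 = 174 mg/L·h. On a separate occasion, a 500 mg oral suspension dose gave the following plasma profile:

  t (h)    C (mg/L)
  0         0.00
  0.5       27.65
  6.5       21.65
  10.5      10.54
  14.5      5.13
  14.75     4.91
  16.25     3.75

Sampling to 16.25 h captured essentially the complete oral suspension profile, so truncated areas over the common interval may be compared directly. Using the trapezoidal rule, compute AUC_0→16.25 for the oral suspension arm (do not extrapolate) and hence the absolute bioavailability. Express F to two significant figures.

Trapezoidal AUC_0→16.25 (oral suspension):
  [0→0.5]: (0.00+27.65)/2 × 0.5 = 6.9125
  [0.5→6.5]: (27.65+21.65)/2 × 6 = 147.9
  [6.5→10.5]: (21.65+10.54)/2 × 4 = 64.38
  [10.5→14.5]: (10.54+5.13)/2 × 4 = 31.34
  [14.5→14.75]: (5.13+4.91)/2 × 0.25 = 1.255
  [14.75→16.25]: (4.91+3.75)/2 × 1.5 = 6.495
  Sum = 258.2825 mg/L·h
F = (AUC_ev/D_ev)/(AUC_iv/D_iv) = (258.2825/500)/(174/250) = 0.516565/0.696 = 0.7422

F = 0.74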